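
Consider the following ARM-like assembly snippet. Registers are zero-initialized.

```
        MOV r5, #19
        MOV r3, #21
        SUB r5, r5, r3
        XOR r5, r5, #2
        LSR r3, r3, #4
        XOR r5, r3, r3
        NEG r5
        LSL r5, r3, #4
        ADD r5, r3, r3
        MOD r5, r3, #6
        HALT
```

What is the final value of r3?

1

MOV r5, #19 → r5=19
MOV r3, #21 → r3=21
SUB r5, r5, r3 → r5=19-21=-2
XOR r5, r5, #2 → r5=(-2)^2=-4
LSR r3, r3, #4 → r3=21>>4=1
XOR r5, r3, r3 → r5=1^1=0
NEG r5 → r5=-(0)=0
LSL r5, r3, #4 → r5=1<<4=16
ADD r5, r3, r3 → r5=1+1=2
MOD r5, r3, #6 → r5=1%6=1
halt.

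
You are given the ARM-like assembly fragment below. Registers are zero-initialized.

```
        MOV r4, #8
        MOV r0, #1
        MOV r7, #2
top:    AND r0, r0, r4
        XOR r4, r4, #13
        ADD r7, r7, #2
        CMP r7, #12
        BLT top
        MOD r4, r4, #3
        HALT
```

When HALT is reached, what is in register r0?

after MOV r4, #8: r4=8
after MOV r0, #1: r0=1
after MOV r7, #2: r7=2
after AND r0, r0, r4: r0=1&8=0
after XOR r4, r4, #13: r4=8^13=5
after ADD r7, r7, #2: r7=2+2=4
CMP r7, #12  (cmp 4,12)
BLT top: taken
after AND r0, r0, r4: r0=0&5=0
after XOR r4, r4, #13: r4=5^13=8
after ADD r7, r7, #2: r7=4+2=6
CMP r7, #12  (cmp 6,12)
BLT top: taken
after AND r0, r0, r4: r0=0&8=0
after XOR r4, r4, #13: r4=8^13=5
after ADD r7, r7, #2: r7=6+2=8
CMP r7, #12  (cmp 8,12)
BLT top: taken
after AND r0, r0, r4: r0=0&5=0
after XOR r4, r4, #13: r4=5^13=8
after ADD r7, r7, #2: r7=8+2=10
CMP r7, #12  (cmp 10,12)
BLT top: taken
after AND r0, r0, r4: r0=0&8=0
after XOR r4, r4, #13: r4=8^13=5
after ADD r7, r7, #2: r7=10+2=12
CMP r7, #12  (cmp 12,12)
BLT top: not taken
after MOD r4, r4, #3: r4=5%3=2
halt.

0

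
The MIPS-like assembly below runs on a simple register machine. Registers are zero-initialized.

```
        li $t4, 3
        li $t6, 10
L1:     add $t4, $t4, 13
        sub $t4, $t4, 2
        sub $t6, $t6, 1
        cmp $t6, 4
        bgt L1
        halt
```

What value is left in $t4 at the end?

li $t4, 3 → $t4=3
li $t6, 10 → $t6=10
add $t4, $t4, 13 → $t4=3+13=16
sub $t4, $t4, 2 → $t4=16-2=14
sub $t6, $t6, 1 → $t6=10-1=9
cmp $t6, 4  (cmp 9,4)
bgt L1: taken
add $t4, $t4, 13 → $t4=14+13=27
sub $t4, $t4, 2 → $t4=27-2=25
sub $t6, $t6, 1 → $t6=9-1=8
cmp $t6, 4  (cmp 8,4)
bgt L1: taken
add $t4, $t4, 13 → $t4=25+13=38
sub $t4, $t4, 2 → $t4=38-2=36
sub $t6, $t6, 1 → $t6=8-1=7
cmp $t6, 4  (cmp 7,4)
bgt L1: taken
add $t4, $t4, 13 → $t4=36+13=49
sub $t4, $t4, 2 → $t4=49-2=47
sub $t6, $t6, 1 → $t6=7-1=6
cmp $t6, 4  (cmp 6,4)
bgt L1: taken
add $t4, $t4, 13 → $t4=47+13=60
sub $t4, $t4, 2 → $t4=60-2=58
sub $t6, $t6, 1 → $t6=6-1=5
cmp $t6, 4  (cmp 5,4)
bgt L1: taken
add $t4, $t4, 13 → $t4=58+13=71
sub $t4, $t4, 2 → $t4=71-2=69
sub $t6, $t6, 1 → $t6=5-1=4
cmp $t6, 4  (cmp 4,4)
bgt L1: not taken
halt.

69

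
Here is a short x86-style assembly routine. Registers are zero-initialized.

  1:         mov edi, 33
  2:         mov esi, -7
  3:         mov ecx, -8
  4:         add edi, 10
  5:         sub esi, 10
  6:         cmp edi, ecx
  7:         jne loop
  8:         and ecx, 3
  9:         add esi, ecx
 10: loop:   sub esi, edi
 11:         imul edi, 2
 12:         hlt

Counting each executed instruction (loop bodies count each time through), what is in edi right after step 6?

mov edi, 33 → edi=33
mov esi, -7 → esi=-7
mov ecx, -8 → ecx=-8
add edi, 10 → edi=33+10=43
sub esi, 10 → esi=(-7)-10=-17
cmp edi, ecx  (cmp 43,-8)
After step 6: edi = 43.

43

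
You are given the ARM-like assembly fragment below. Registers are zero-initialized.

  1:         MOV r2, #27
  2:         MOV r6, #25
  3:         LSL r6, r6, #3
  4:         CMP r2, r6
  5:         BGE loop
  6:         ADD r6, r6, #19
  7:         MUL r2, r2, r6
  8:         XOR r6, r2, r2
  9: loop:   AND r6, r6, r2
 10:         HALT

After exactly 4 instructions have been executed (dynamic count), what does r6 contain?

after MOV r2, #27: r2=27
after MOV r6, #25: r6=25
after LSL r6, r6, #3: r6=25<<3=200
CMP r2, r6  (cmp 27,200)
After step 4: r6 = 200.

200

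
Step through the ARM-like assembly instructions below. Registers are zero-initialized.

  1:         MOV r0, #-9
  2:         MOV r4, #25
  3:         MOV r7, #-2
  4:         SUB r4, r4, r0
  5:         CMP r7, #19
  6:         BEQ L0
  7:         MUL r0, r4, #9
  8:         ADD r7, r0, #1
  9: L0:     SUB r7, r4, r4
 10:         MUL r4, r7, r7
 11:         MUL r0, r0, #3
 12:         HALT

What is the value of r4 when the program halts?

0

MOV r0, #-9 → r0=-9
MOV r4, #25 → r4=25
MOV r7, #-2 → r7=-2
SUB r4, r4, r0 → r4=25-(-9)=34
CMP r7, #19  (cmp -2,19)
BEQ L0: not taken
MUL r0, r4, #9 → r0=34*9=306
ADD r7, r0, #1 → r7=306+1=307
SUB r7, r4, r4 → r7=34-34=0
MUL r4, r7, r7 → r4=0*0=0
MUL r0, r0, #3 → r0=306*3=918
halt.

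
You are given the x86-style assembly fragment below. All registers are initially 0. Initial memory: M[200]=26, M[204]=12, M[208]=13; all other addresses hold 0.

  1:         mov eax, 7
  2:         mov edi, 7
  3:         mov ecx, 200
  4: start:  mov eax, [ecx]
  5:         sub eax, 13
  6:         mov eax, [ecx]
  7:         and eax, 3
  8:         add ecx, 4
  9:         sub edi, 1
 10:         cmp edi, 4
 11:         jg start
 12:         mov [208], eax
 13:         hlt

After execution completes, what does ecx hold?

after mov eax, 7: eax=7
after mov edi, 7: edi=7
after mov ecx, 200: ecx=200
after mov eax, [ecx]: eax=M[200]=26
after sub eax, 13: eax=26-13=13
after mov eax, [ecx]: eax=M[200]=26
after and eax, 3: eax=26&3=2
after add ecx, 4: ecx=200+4=204
after sub edi, 1: edi=7-1=6
cmp edi, 4  (cmp 6,4)
jg start: taken
after mov eax, [ecx]: eax=M[204]=12
after sub eax, 13: eax=12-13=-1
after mov eax, [ecx]: eax=M[204]=12
after and eax, 3: eax=12&3=0
after add ecx, 4: ecx=204+4=208
after sub edi, 1: edi=6-1=5
cmp edi, 4  (cmp 5,4)
jg start: taken
after mov eax, [ecx]: eax=M[208]=13
after sub eax, 13: eax=13-13=0
after mov eax, [ecx]: eax=M[208]=13
after and eax, 3: eax=13&3=1
after add ecx, 4: ecx=208+4=212
after sub edi, 1: edi=5-1=4
cmp edi, 4  (cmp 4,4)
jg start: not taken
mov [208], eax → M[208]=1
halt.

212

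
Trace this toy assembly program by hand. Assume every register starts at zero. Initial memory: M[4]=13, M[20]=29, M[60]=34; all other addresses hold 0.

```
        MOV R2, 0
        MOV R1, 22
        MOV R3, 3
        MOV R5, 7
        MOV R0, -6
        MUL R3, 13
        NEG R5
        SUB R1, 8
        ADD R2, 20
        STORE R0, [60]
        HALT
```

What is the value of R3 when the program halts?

39

after MOV R2, 0: R2=0
after MOV R1, 22: R1=22
after MOV R3, 3: R3=3
after MOV R5, 7: R5=7
after MOV R0, -6: R0=-6
after MUL R3, 13: R3=3*13=39
after NEG R5: R5=-(7)=-7
after SUB R1, 8: R1=22-8=14
after ADD R2, 20: R2=0+20=20
STORE R0, [60] → M[60]=-6
halt.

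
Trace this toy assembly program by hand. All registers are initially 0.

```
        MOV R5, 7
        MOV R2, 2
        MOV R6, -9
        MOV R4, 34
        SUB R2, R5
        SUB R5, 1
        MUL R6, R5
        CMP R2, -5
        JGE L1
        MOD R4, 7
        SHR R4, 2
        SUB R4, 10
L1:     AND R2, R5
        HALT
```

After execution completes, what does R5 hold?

6

R5=7
R2=2
R6=-9
R4=34
R2=2-7=-5
R5=7-1=6
R6=(-9)*6=-54
CMP R2, -5  (cmp -5,-5)
JGE L1: taken
R2=(-5)&6=2
halt.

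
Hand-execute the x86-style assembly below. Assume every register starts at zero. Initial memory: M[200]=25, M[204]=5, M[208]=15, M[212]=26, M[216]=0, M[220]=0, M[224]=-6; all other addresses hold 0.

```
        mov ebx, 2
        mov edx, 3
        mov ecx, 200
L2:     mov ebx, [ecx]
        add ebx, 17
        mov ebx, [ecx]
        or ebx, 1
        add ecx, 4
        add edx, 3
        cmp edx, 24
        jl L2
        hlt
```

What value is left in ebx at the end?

mov ebx, 2 → ebx=2
mov edx, 3 → edx=3
mov ecx, 200 → ecx=200
mov ebx, [ecx] → ebx=M[200]=25
add ebx, 17 → ebx=25+17=42
mov ebx, [ecx] → ebx=M[200]=25
or ebx, 1 → ebx=25|1=25
add ecx, 4 → ecx=200+4=204
add edx, 3 → edx=3+3=6
cmp edx, 24  (cmp 6,24)
jl L2: taken
mov ebx, [ecx] → ebx=M[204]=5
add ebx, 17 → ebx=5+17=22
mov ebx, [ecx] → ebx=M[204]=5
or ebx, 1 → ebx=5|1=5
add ecx, 4 → ecx=204+4=208
add edx, 3 → edx=6+3=9
cmp edx, 24  (cmp 9,24)
jl L2: taken
mov ebx, [ecx] → ebx=M[208]=15
add ebx, 17 → ebx=15+17=32
mov ebx, [ecx] → ebx=M[208]=15
or ebx, 1 → ebx=15|1=15
add ecx, 4 → ecx=208+4=212
add edx, 3 → edx=9+3=12
cmp edx, 24  (cmp 12,24)
jl L2: taken
mov ebx, [ecx] → ebx=M[212]=26
add ebx, 17 → ebx=26+17=43
mov ebx, [ecx] → ebx=M[212]=26
or ebx, 1 → ebx=26|1=27
add ecx, 4 → ecx=212+4=216
add edx, 3 → edx=12+3=15
cmp edx, 24  (cmp 15,24)
jl L2: taken
mov ebx, [ecx] → ebx=M[216]=0
add ebx, 17 → ebx=0+17=17
mov ebx, [ecx] → ebx=M[216]=0
or ebx, 1 → ebx=0|1=1
add ecx, 4 → ecx=216+4=220
add edx, 3 → edx=15+3=18
cmp edx, 24  (cmp 18,24)
jl L2: taken
mov ebx, [ecx] → ebx=M[220]=0
add ebx, 17 → ebx=0+17=17
mov ebx, [ecx] → ebx=M[220]=0
or ebx, 1 → ebx=0|1=1
add ecx, 4 → ecx=220+4=224
add edx, 3 → edx=18+3=21
cmp edx, 24  (cmp 21,24)
jl L2: taken
mov ebx, [ecx] → ebx=M[224]=-6
add ebx, 17 → ebx=(-6)+17=11
mov ebx, [ecx] → ebx=M[224]=-6
or ebx, 1 → ebx=(-6)|1=-5
add ecx, 4 → ecx=224+4=228
add edx, 3 → edx=21+3=24
cmp edx, 24  (cmp 24,24)
jl L2: not taken
halt.

-5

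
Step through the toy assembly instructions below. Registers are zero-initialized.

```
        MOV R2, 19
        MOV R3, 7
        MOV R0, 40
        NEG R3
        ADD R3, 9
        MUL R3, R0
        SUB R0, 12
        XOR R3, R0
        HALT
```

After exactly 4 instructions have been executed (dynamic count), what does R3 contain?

-7

R2=19
R3=7
R0=40
R3=-(7)=-7
After step 4: R3 = -7.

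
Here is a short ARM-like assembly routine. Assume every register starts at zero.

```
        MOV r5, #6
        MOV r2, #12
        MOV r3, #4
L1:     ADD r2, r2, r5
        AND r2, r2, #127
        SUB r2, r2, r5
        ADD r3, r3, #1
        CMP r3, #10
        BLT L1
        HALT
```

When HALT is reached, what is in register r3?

10

after MOV r5, #6: r5=6
after MOV r2, #12: r2=12
after MOV r3, #4: r3=4
after ADD r2, r2, r5: r2=12+6=18
after AND r2, r2, #127: r2=18&127=18
after SUB r2, r2, r5: r2=18-6=12
after ADD r3, r3, #1: r3=4+1=5
CMP r3, #10  (cmp 5,10)
BLT L1: taken
after ADD r2, r2, r5: r2=12+6=18
after AND r2, r2, #127: r2=18&127=18
after SUB r2, r2, r5: r2=18-6=12
after ADD r3, r3, #1: r3=5+1=6
CMP r3, #10  (cmp 6,10)
BLT L1: taken
after ADD r2, r2, r5: r2=12+6=18
after AND r2, r2, #127: r2=18&127=18
after SUB r2, r2, r5: r2=18-6=12
after ADD r3, r3, #1: r3=6+1=7
CMP r3, #10  (cmp 7,10)
BLT L1: taken
after ADD r2, r2, r5: r2=12+6=18
after AND r2, r2, #127: r2=18&127=18
after SUB r2, r2, r5: r2=18-6=12
after ADD r3, r3, #1: r3=7+1=8
CMP r3, #10  (cmp 8,10)
BLT L1: taken
after ADD r2, r2, r5: r2=12+6=18
after AND r2, r2, #127: r2=18&127=18
after SUB r2, r2, r5: r2=18-6=12
after ADD r3, r3, #1: r3=8+1=9
CMP r3, #10  (cmp 9,10)
BLT L1: taken
after ADD r2, r2, r5: r2=12+6=18
after AND r2, r2, #127: r2=18&127=18
after SUB r2, r2, r5: r2=18-6=12
after ADD r3, r3, #1: r3=9+1=10
CMP r3, #10  (cmp 10,10)
BLT L1: not taken
halt.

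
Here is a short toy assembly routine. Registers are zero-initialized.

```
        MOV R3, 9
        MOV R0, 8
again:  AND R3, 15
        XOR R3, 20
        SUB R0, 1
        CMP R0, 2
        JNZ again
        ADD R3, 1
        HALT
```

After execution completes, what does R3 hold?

26

R3=9
R0=8
R3=9&15=9
R3=9^20=29
R0=8-1=7
CMP R0, 2  (cmp 7,2)
JNZ again: taken
R3=29&15=13
R3=13^20=25
R0=7-1=6
CMP R0, 2  (cmp 6,2)
JNZ again: taken
R3=25&15=9
R3=9^20=29
R0=6-1=5
CMP R0, 2  (cmp 5,2)
JNZ again: taken
R3=29&15=13
R3=13^20=25
R0=5-1=4
CMP R0, 2  (cmp 4,2)
JNZ again: taken
R3=25&15=9
R3=9^20=29
R0=4-1=3
CMP R0, 2  (cmp 3,2)
JNZ again: taken
R3=29&15=13
R3=13^20=25
R0=3-1=2
CMP R0, 2  (cmp 2,2)
JNZ again: not taken
R3=25+1=26
halt.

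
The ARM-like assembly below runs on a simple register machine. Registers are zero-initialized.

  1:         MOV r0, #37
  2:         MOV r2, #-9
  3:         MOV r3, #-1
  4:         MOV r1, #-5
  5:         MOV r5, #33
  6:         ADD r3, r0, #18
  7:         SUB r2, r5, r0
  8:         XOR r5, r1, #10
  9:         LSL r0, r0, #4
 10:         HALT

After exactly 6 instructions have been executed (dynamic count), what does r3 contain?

55

after MOV r0, #37: r0=37
after MOV r2, #-9: r2=-9
after MOV r3, #-1: r3=-1
after MOV r1, #-5: r1=-5
after MOV r5, #33: r5=33
after ADD r3, r0, #18: r3=37+18=55
After step 6: r3 = 55.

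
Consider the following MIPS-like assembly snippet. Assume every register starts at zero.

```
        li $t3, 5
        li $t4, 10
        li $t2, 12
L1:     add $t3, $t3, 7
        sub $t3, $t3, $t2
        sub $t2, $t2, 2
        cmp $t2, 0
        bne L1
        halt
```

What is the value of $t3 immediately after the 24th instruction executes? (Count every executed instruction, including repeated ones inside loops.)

4

after li $t3, 5: $t3=5
after li $t4, 10: $t4=10
after li $t2, 12: $t2=12
after add $t3, $t3, 7: $t3=5+7=12
after sub $t3, $t3, $t2: $t3=12-12=0
after sub $t2, $t2, 2: $t2=12-2=10
cmp $t2, 0  (cmp 10,0)
bne L1: taken
after add $t3, $t3, 7: $t3=0+7=7
after sub $t3, $t3, $t2: $t3=7-10=-3
after sub $t2, $t2, 2: $t2=10-2=8
cmp $t2, 0  (cmp 8,0)
bne L1: taken
after add $t3, $t3, 7: $t3=(-3)+7=4
after sub $t3, $t3, $t2: $t3=4-8=-4
after sub $t2, $t2, 2: $t2=8-2=6
cmp $t2, 0  (cmp 6,0)
bne L1: taken
after add $t3, $t3, 7: $t3=(-4)+7=3
after sub $t3, $t3, $t2: $t3=3-6=-3
after sub $t2, $t2, 2: $t2=6-2=4
cmp $t2, 0  (cmp 4,0)
bne L1: taken
after add $t3, $t3, 7: $t3=(-3)+7=4
After step 24: $t3 = 4.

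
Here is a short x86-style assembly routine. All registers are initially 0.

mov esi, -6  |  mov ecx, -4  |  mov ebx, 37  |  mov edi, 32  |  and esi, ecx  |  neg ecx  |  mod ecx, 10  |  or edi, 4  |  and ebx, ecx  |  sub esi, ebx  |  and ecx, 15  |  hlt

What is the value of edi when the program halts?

36

mov esi, -6 → esi=-6
mov ecx, -4 → ecx=-4
mov ebx, 37 → ebx=37
mov edi, 32 → edi=32
and esi, ecx → esi=(-6)&(-4)=-8
neg ecx → ecx=-(-4)=4
mod ecx, 10 → ecx=4%10=4
or edi, 4 → edi=32|4=36
and ebx, ecx → ebx=37&4=4
sub esi, ebx → esi=(-8)-4=-12
and ecx, 15 → ecx=4&15=4
halt.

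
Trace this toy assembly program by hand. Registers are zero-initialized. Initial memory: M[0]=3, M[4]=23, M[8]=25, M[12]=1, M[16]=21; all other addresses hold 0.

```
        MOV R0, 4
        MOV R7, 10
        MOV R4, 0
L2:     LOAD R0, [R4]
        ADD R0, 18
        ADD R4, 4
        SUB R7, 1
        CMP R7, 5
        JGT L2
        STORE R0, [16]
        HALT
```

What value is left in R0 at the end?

MOV R0, 4 → R0=4
MOV R7, 10 → R7=10
MOV R4, 0 → R4=0
LOAD R0, [R4] → R0=M[0]=3
ADD R0, 18 → R0=3+18=21
ADD R4, 4 → R4=0+4=4
SUB R7, 1 → R7=10-1=9
CMP R7, 5  (cmp 9,5)
JGT L2: taken
LOAD R0, [R4] → R0=M[4]=23
ADD R0, 18 → R0=23+18=41
ADD R4, 4 → R4=4+4=8
SUB R7, 1 → R7=9-1=8
CMP R7, 5  (cmp 8,5)
JGT L2: taken
LOAD R0, [R4] → R0=M[8]=25
ADD R0, 18 → R0=25+18=43
ADD R4, 4 → R4=8+4=12
SUB R7, 1 → R7=8-1=7
CMP R7, 5  (cmp 7,5)
JGT L2: taken
LOAD R0, [R4] → R0=M[12]=1
ADD R0, 18 → R0=1+18=19
ADD R4, 4 → R4=12+4=16
SUB R7, 1 → R7=7-1=6
CMP R7, 5  (cmp 6,5)
JGT L2: taken
LOAD R0, [R4] → R0=M[16]=21
ADD R0, 18 → R0=21+18=39
ADD R4, 4 → R4=16+4=20
SUB R7, 1 → R7=6-1=5
CMP R7, 5  (cmp 5,5)
JGT L2: not taken
STORE R0, [16] → M[16]=39
halt.

39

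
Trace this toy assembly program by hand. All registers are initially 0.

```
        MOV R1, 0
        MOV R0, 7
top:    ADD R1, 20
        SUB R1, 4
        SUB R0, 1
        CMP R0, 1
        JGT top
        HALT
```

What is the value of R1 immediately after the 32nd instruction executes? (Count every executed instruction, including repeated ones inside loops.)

96

R1=0
R0=7
R1=0+20=20
R1=20-4=16
R0=7-1=6
CMP R0, 1  (cmp 6,1)
JGT top: taken
R1=16+20=36
R1=36-4=32
R0=6-1=5
CMP R0, 1  (cmp 5,1)
JGT top: taken
R1=32+20=52
R1=52-4=48
R0=5-1=4
CMP R0, 1  (cmp 4,1)
JGT top: taken
R1=48+20=68
R1=68-4=64
R0=4-1=3
CMP R0, 1  (cmp 3,1)
JGT top: taken
R1=64+20=84
R1=84-4=80
R0=3-1=2
CMP R0, 1  (cmp 2,1)
JGT top: taken
R1=80+20=100
R1=100-4=96
R0=2-1=1
CMP R0, 1  (cmp 1,1)
JGT top: not taken
After step 32: R1 = 96.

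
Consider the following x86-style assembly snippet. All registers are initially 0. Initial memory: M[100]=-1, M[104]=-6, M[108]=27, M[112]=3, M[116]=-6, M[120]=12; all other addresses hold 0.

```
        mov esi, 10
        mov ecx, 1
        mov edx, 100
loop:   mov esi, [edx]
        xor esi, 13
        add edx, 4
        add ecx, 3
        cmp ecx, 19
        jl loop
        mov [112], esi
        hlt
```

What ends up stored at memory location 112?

esi=10
ecx=1
edx=100
esi=M[100]=-1
esi=(-1)^13=-14
edx=100+4=104
ecx=1+3=4
cmp ecx, 19  (cmp 4,19)
jl loop: taken
esi=M[104]=-6
esi=(-6)^13=-9
edx=104+4=108
ecx=4+3=7
cmp ecx, 19  (cmp 7,19)
jl loop: taken
esi=M[108]=27
esi=27^13=22
edx=108+4=112
ecx=7+3=10
cmp ecx, 19  (cmp 10,19)
jl loop: taken
esi=M[112]=3
esi=3^13=14
edx=112+4=116
ecx=10+3=13
cmp ecx, 19  (cmp 13,19)
jl loop: taken
esi=M[116]=-6
esi=(-6)^13=-9
edx=116+4=120
ecx=13+3=16
cmp ecx, 19  (cmp 16,19)
jl loop: taken
esi=M[120]=12
esi=12^13=1
edx=120+4=124
ecx=16+3=19
cmp ecx, 19  (cmp 19,19)
jl loop: not taken
mov [112], esi → M[112]=1
halt.

1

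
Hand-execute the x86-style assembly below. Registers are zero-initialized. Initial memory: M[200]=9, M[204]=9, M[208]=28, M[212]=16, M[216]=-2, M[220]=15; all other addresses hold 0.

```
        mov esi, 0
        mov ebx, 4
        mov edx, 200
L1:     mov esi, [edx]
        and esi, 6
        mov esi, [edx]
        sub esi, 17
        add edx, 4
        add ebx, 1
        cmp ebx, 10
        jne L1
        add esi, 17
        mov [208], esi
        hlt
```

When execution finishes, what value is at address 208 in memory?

15

after mov esi, 0: esi=0
after mov ebx, 4: ebx=4
after mov edx, 200: edx=200
after mov esi, [edx]: esi=M[200]=9
after and esi, 6: esi=9&6=0
after mov esi, [edx]: esi=M[200]=9
after sub esi, 17: esi=9-17=-8
after add edx, 4: edx=200+4=204
after add ebx, 1: ebx=4+1=5
cmp ebx, 10  (cmp 5,10)
jne L1: taken
after mov esi, [edx]: esi=M[204]=9
after and esi, 6: esi=9&6=0
after mov esi, [edx]: esi=M[204]=9
after sub esi, 17: esi=9-17=-8
after add edx, 4: edx=204+4=208
after add ebx, 1: ebx=5+1=6
cmp ebx, 10  (cmp 6,10)
jne L1: taken
after mov esi, [edx]: esi=M[208]=28
after and esi, 6: esi=28&6=4
after mov esi, [edx]: esi=M[208]=28
after sub esi, 17: esi=28-17=11
after add edx, 4: edx=208+4=212
after add ebx, 1: ebx=6+1=7
cmp ebx, 10  (cmp 7,10)
jne L1: taken
after mov esi, [edx]: esi=M[212]=16
after and esi, 6: esi=16&6=0
after mov esi, [edx]: esi=M[212]=16
after sub esi, 17: esi=16-17=-1
after add edx, 4: edx=212+4=216
after add ebx, 1: ebx=7+1=8
cmp ebx, 10  (cmp 8,10)
jne L1: taken
after mov esi, [edx]: esi=M[216]=-2
after and esi, 6: esi=(-2)&6=6
after mov esi, [edx]: esi=M[216]=-2
after sub esi, 17: esi=(-2)-17=-19
after add edx, 4: edx=216+4=220
after add ebx, 1: ebx=8+1=9
cmp ebx, 10  (cmp 9,10)
jne L1: taken
after mov esi, [edx]: esi=M[220]=15
after and esi, 6: esi=15&6=6
after mov esi, [edx]: esi=M[220]=15
after sub esi, 17: esi=15-17=-2
after add edx, 4: edx=220+4=224
after add ebx, 1: ebx=9+1=10
cmp ebx, 10  (cmp 10,10)
jne L1: not taken
after add esi, 17: esi=(-2)+17=15
mov [208], esi → M[208]=15
halt.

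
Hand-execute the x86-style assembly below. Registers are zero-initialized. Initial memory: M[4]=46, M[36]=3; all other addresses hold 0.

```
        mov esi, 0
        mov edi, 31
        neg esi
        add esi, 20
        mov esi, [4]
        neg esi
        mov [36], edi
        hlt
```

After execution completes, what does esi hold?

esi=0
edi=31
esi=-(0)=0
esi=0+20=20
esi=M[4]=46
esi=-(46)=-46
mov [36], edi → M[36]=31
halt.

-46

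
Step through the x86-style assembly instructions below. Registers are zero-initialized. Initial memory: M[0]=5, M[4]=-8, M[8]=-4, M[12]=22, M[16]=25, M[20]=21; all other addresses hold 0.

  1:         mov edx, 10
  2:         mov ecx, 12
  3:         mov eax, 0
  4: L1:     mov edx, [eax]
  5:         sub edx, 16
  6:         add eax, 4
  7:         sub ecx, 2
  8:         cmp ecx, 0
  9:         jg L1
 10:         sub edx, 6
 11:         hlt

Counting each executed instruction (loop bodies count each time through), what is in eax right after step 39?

24

mov edx, 10 → edx=10
mov ecx, 12 → ecx=12
mov eax, 0 → eax=0
mov edx, [eax] → edx=M[0]=5
sub edx, 16 → edx=5-16=-11
add eax, 4 → eax=0+4=4
sub ecx, 2 → ecx=12-2=10
cmp ecx, 0  (cmp 10,0)
jg L1: taken
mov edx, [eax] → edx=M[4]=-8
sub edx, 16 → edx=(-8)-16=-24
add eax, 4 → eax=4+4=8
sub ecx, 2 → ecx=10-2=8
cmp ecx, 0  (cmp 8,0)
jg L1: taken
mov edx, [eax] → edx=M[8]=-4
sub edx, 16 → edx=(-4)-16=-20
add eax, 4 → eax=8+4=12
sub ecx, 2 → ecx=8-2=6
cmp ecx, 0  (cmp 6,0)
jg L1: taken
mov edx, [eax] → edx=M[12]=22
sub edx, 16 → edx=22-16=6
add eax, 4 → eax=12+4=16
sub ecx, 2 → ecx=6-2=4
cmp ecx, 0  (cmp 4,0)
jg L1: taken
mov edx, [eax] → edx=M[16]=25
sub edx, 16 → edx=25-16=9
add eax, 4 → eax=16+4=20
sub ecx, 2 → ecx=4-2=2
cmp ecx, 0  (cmp 2,0)
jg L1: taken
mov edx, [eax] → edx=M[20]=21
sub edx, 16 → edx=21-16=5
add eax, 4 → eax=20+4=24
sub ecx, 2 → ecx=2-2=0
cmp ecx, 0  (cmp 0,0)
jg L1: not taken
After step 39: eax = 24.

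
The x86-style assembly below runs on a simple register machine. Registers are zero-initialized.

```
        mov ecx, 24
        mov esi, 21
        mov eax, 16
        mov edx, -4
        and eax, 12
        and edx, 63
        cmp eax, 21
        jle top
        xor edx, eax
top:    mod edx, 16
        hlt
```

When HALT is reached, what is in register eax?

0

after mov ecx, 24: ecx=24
after mov esi, 21: esi=21
after mov eax, 16: eax=16
after mov edx, -4: edx=-4
after and eax, 12: eax=16&12=0
after and edx, 63: edx=(-4)&63=60
cmp eax, 21  (cmp 0,21)
jle top: taken
after mod edx, 16: edx=60%16=12
halt.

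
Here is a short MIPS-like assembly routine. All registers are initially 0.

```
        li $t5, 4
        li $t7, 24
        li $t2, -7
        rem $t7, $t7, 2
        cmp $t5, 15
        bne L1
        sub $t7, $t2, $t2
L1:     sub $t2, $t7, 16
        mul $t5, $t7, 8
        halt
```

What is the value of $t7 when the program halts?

after li $t5, 4: $t5=4
after li $t7, 24: $t7=24
after li $t2, -7: $t2=-7
after rem $t7, $t7, 2: $t7=24%2=0
cmp $t5, 15  (cmp 4,15)
bne L1: taken
after sub $t2, $t7, 16: $t2=0-16=-16
after mul $t5, $t7, 8: $t5=0*8=0
halt.

0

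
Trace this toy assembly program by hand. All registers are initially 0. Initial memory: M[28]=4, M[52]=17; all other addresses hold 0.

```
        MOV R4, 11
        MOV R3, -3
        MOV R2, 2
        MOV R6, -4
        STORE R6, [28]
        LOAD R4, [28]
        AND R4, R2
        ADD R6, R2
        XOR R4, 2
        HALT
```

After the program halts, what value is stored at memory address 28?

MOV R4, 11 → R4=11
MOV R3, -3 → R3=-3
MOV R2, 2 → R2=2
MOV R6, -4 → R6=-4
STORE R6, [28] → M[28]=-4
LOAD R4, [28] → R4=M[28]=-4
AND R4, R2 → R4=(-4)&2=0
ADD R6, R2 → R6=(-4)+2=-2
XOR R4, 2 → R4=0^2=2
halt.

-4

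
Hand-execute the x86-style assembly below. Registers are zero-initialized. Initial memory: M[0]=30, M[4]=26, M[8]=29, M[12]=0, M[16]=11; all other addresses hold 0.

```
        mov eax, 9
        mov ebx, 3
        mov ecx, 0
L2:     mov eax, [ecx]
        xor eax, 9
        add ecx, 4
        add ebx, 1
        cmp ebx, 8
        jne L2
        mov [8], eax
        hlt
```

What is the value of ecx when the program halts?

20

after mov eax, 9: eax=9
after mov ebx, 3: ebx=3
after mov ecx, 0: ecx=0
after mov eax, [ecx]: eax=M[0]=30
after xor eax, 9: eax=30^9=23
after add ecx, 4: ecx=0+4=4
after add ebx, 1: ebx=3+1=4
cmp ebx, 8  (cmp 4,8)
jne L2: taken
after mov eax, [ecx]: eax=M[4]=26
after xor eax, 9: eax=26^9=19
after add ecx, 4: ecx=4+4=8
after add ebx, 1: ebx=4+1=5
cmp ebx, 8  (cmp 5,8)
jne L2: taken
after mov eax, [ecx]: eax=M[8]=29
after xor eax, 9: eax=29^9=20
after add ecx, 4: ecx=8+4=12
after add ebx, 1: ebx=5+1=6
cmp ebx, 8  (cmp 6,8)
jne L2: taken
after mov eax, [ecx]: eax=M[12]=0
after xor eax, 9: eax=0^9=9
after add ecx, 4: ecx=12+4=16
after add ebx, 1: ebx=6+1=7
cmp ebx, 8  (cmp 7,8)
jne L2: taken
after mov eax, [ecx]: eax=M[16]=11
after xor eax, 9: eax=11^9=2
after add ecx, 4: ecx=16+4=20
after add ebx, 1: ebx=7+1=8
cmp ebx, 8  (cmp 8,8)
jne L2: not taken
mov [8], eax → M[8]=2
halt.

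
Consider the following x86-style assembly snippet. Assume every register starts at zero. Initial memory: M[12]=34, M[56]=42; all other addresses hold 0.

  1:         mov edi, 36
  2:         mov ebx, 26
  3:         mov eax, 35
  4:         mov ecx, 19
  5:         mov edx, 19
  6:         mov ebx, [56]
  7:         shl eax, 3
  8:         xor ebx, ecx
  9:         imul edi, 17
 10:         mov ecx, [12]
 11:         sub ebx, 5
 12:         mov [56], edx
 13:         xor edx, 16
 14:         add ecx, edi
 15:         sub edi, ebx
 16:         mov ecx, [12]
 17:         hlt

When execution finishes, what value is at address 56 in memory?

mov edi, 36 → edi=36
mov ebx, 26 → ebx=26
mov eax, 35 → eax=35
mov ecx, 19 → ecx=19
mov edx, 19 → edx=19
mov ebx, [56] → ebx=M[56]=42
shl eax, 3 → eax=35<<3=280
xor ebx, ecx → ebx=42^19=57
imul edi, 17 → edi=36*17=612
mov ecx, [12] → ecx=M[12]=34
sub ebx, 5 → ebx=57-5=52
mov [56], edx → M[56]=19
xor edx, 16 → edx=19^16=3
add ecx, edi → ecx=34+612=646
sub edi, ebx → edi=612-52=560
mov ecx, [12] → ecx=M[12]=34
halt.

19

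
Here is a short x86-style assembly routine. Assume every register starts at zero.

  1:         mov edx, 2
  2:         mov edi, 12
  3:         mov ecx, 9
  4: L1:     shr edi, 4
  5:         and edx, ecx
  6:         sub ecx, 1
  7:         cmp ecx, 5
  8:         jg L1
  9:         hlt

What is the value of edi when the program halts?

0

after mov edx, 2: edx=2
after mov edi, 12: edi=12
after mov ecx, 9: ecx=9
after shr edi, 4: edi=12>>4=0
after and edx, ecx: edx=2&9=0
after sub ecx, 1: ecx=9-1=8
cmp ecx, 5  (cmp 8,5)
jg L1: taken
after shr edi, 4: edi=0>>4=0
after and edx, ecx: edx=0&8=0
after sub ecx, 1: ecx=8-1=7
cmp ecx, 5  (cmp 7,5)
jg L1: taken
after shr edi, 4: edi=0>>4=0
after and edx, ecx: edx=0&7=0
after sub ecx, 1: ecx=7-1=6
cmp ecx, 5  (cmp 6,5)
jg L1: taken
after shr edi, 4: edi=0>>4=0
after and edx, ecx: edx=0&6=0
after sub ecx, 1: ecx=6-1=5
cmp ecx, 5  (cmp 5,5)
jg L1: not taken
halt.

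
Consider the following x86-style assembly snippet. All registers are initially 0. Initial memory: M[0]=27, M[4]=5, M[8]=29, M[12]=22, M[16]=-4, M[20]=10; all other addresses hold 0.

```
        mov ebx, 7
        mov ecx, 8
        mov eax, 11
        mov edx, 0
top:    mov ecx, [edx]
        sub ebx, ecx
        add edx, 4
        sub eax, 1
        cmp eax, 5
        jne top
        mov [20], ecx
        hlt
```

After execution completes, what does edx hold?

after mov ebx, 7: ebx=7
after mov ecx, 8: ecx=8
after mov eax, 11: eax=11
after mov edx, 0: edx=0
after mov ecx, [edx]: ecx=M[0]=27
after sub ebx, ecx: ebx=7-27=-20
after add edx, 4: edx=0+4=4
after sub eax, 1: eax=11-1=10
cmp eax, 5  (cmp 10,5)
jne top: taken
after mov ecx, [edx]: ecx=M[4]=5
after sub ebx, ecx: ebx=(-20)-5=-25
after add edx, 4: edx=4+4=8
after sub eax, 1: eax=10-1=9
cmp eax, 5  (cmp 9,5)
jne top: taken
after mov ecx, [edx]: ecx=M[8]=29
after sub ebx, ecx: ebx=(-25)-29=-54
after add edx, 4: edx=8+4=12
after sub eax, 1: eax=9-1=8
cmp eax, 5  (cmp 8,5)
jne top: taken
after mov ecx, [edx]: ecx=M[12]=22
after sub ebx, ecx: ebx=(-54)-22=-76
after add edx, 4: edx=12+4=16
after sub eax, 1: eax=8-1=7
cmp eax, 5  (cmp 7,5)
jne top: taken
after mov ecx, [edx]: ecx=M[16]=-4
after sub ebx, ecx: ebx=(-76)-(-4)=-72
after add edx, 4: edx=16+4=20
after sub eax, 1: eax=7-1=6
cmp eax, 5  (cmp 6,5)
jne top: taken
after mov ecx, [edx]: ecx=M[20]=10
after sub ebx, ecx: ebx=(-72)-10=-82
after add edx, 4: edx=20+4=24
after sub eax, 1: eax=6-1=5
cmp eax, 5  (cmp 5,5)
jne top: not taken
mov [20], ecx → M[20]=10
halt.

24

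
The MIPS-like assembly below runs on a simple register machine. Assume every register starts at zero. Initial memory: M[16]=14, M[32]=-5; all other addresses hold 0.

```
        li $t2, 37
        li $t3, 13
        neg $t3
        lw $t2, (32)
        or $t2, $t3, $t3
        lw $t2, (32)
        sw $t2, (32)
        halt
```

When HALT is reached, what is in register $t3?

-13

$t2=37
$t3=13
$t3=-(13)=-13
$t2=M[32]=-5
$t2=(-13)|(-13)=-13
$t2=M[32]=-5
sw $t2, (32) → M[32]=-5
halt.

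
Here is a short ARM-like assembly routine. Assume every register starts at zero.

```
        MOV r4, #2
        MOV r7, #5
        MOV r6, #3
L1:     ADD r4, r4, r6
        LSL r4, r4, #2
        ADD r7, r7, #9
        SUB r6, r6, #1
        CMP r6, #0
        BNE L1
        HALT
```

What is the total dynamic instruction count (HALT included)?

22

MOV r4, #2 → r4=2
MOV r7, #5 → r7=5
MOV r6, #3 → r6=3
ADD r4, r4, r6 → r4=2+3=5
LSL r4, r4, #2 → r4=5<<2=20
ADD r7, r7, #9 → r7=5+9=14
SUB r6, r6, #1 → r6=3-1=2
CMP r6, #0  (cmp 2,0)
BNE L1: taken
ADD r4, r4, r6 → r4=20+2=22
LSL r4, r4, #2 → r4=22<<2=88
ADD r7, r7, #9 → r7=14+9=23
SUB r6, r6, #1 → r6=2-1=1
CMP r6, #0  (cmp 1,0)
BNE L1: taken
ADD r4, r4, r6 → r4=88+1=89
LSL r4, r4, #2 → r4=89<<2=356
ADD r7, r7, #9 → r7=23+9=32
SUB r6, r6, #1 → r6=1-1=0
CMP r6, #0  (cmp 0,0)
BNE L1: not taken
halt.
Total executed instructions: 22.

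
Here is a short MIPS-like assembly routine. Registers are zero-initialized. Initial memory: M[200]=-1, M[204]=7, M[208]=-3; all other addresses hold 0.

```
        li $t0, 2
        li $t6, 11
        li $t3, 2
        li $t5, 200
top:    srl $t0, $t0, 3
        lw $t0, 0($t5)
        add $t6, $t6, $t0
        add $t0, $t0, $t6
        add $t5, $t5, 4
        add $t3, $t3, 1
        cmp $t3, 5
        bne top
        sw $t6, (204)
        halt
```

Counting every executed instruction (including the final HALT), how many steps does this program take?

30

$t0=2
$t6=11
$t3=2
$t5=200
$t0=2>>3=0
$t0=M[200]=-1
$t6=11+(-1)=10
$t0=(-1)+10=9
$t5=200+4=204
$t3=2+1=3
cmp $t3, 5  (cmp 3,5)
bne top: taken
$t0=9>>3=1
$t0=M[204]=7
$t6=10+7=17
$t0=7+17=24
$t5=204+4=208
$t3=3+1=4
cmp $t3, 5  (cmp 4,5)
bne top: taken
$t0=24>>3=3
$t0=M[208]=-3
$t6=17+(-3)=14
$t0=(-3)+14=11
$t5=208+4=212
$t3=4+1=5
cmp $t3, 5  (cmp 5,5)
bne top: not taken
sw $t6, (204) → M[204]=14
halt.
Total executed instructions: 30.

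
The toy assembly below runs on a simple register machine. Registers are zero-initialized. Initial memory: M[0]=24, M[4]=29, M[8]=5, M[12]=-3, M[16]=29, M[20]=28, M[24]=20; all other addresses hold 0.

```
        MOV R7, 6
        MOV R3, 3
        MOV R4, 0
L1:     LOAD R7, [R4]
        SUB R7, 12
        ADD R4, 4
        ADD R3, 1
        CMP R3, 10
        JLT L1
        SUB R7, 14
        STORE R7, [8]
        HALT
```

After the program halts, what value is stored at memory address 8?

-6

MOV R7, 6 → R7=6
MOV R3, 3 → R3=3
MOV R4, 0 → R4=0
LOAD R7, [R4] → R7=M[0]=24
SUB R7, 12 → R7=24-12=12
ADD R4, 4 → R4=0+4=4
ADD R3, 1 → R3=3+1=4
CMP R3, 10  (cmp 4,10)
JLT L1: taken
LOAD R7, [R4] → R7=M[4]=29
SUB R7, 12 → R7=29-12=17
ADD R4, 4 → R4=4+4=8
ADD R3, 1 → R3=4+1=5
CMP R3, 10  (cmp 5,10)
JLT L1: taken
LOAD R7, [R4] → R7=M[8]=5
SUB R7, 12 → R7=5-12=-7
ADD R4, 4 → R4=8+4=12
ADD R3, 1 → R3=5+1=6
CMP R3, 10  (cmp 6,10)
JLT L1: taken
LOAD R7, [R4] → R7=M[12]=-3
SUB R7, 12 → R7=(-3)-12=-15
ADD R4, 4 → R4=12+4=16
ADD R3, 1 → R3=6+1=7
CMP R3, 10  (cmp 7,10)
JLT L1: taken
LOAD R7, [R4] → R7=M[16]=29
SUB R7, 12 → R7=29-12=17
ADD R4, 4 → R4=16+4=20
ADD R3, 1 → R3=7+1=8
CMP R3, 10  (cmp 8,10)
JLT L1: taken
LOAD R7, [R4] → R7=M[20]=28
SUB R7, 12 → R7=28-12=16
ADD R4, 4 → R4=20+4=24
ADD R3, 1 → R3=8+1=9
CMP R3, 10  (cmp 9,10)
JLT L1: taken
LOAD R7, [R4] → R7=M[24]=20
SUB R7, 12 → R7=20-12=8
ADD R4, 4 → R4=24+4=28
ADD R3, 1 → R3=9+1=10
CMP R3, 10  (cmp 10,10)
JLT L1: not taken
SUB R7, 14 → R7=8-14=-6
STORE R7, [8] → M[8]=-6
halt.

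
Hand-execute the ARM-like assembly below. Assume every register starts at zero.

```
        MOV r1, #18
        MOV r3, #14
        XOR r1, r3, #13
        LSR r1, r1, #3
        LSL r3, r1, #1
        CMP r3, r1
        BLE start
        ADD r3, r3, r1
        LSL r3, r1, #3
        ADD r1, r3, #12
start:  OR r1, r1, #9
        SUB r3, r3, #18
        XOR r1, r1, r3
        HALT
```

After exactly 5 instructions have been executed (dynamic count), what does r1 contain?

MOV r1, #18 → r1=18
MOV r3, #14 → r3=14
XOR r1, r3, #13 → r1=14^13=3
LSR r1, r1, #3 → r1=3>>3=0
LSL r3, r1, #1 → r3=0<<1=0
After step 5: r1 = 0.

0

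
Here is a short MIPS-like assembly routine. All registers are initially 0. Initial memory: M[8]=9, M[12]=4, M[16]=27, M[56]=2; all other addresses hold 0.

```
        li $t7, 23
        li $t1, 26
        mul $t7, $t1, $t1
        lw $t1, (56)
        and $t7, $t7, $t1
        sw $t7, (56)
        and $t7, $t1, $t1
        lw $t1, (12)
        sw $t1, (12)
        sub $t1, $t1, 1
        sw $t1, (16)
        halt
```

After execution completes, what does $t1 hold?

after li $t7, 23: $t7=23
after li $t1, 26: $t1=26
after mul $t7, $t1, $t1: $t7=26*26=676
after lw $t1, (56): $t1=M[56]=2
after and $t7, $t7, $t1: $t7=676&2=0
sw $t7, (56) → M[56]=0
after and $t7, $t1, $t1: $t7=2&2=2
after lw $t1, (12): $t1=M[12]=4
sw $t1, (12) → M[12]=4
after sub $t1, $t1, 1: $t1=4-1=3
sw $t1, (16) → M[16]=3
halt.

3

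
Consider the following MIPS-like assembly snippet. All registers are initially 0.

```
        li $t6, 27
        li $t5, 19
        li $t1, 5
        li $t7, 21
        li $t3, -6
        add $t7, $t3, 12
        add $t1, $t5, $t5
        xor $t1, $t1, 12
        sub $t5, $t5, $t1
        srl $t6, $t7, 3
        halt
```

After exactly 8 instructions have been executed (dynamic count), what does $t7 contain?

6

li $t6, 27 → $t6=27
li $t5, 19 → $t5=19
li $t1, 5 → $t1=5
li $t7, 21 → $t7=21
li $t3, -6 → $t3=-6
add $t7, $t3, 12 → $t7=(-6)+12=6
add $t1, $t5, $t5 → $t1=19+19=38
xor $t1, $t1, 12 → $t1=38^12=42
After step 8: $t7 = 6.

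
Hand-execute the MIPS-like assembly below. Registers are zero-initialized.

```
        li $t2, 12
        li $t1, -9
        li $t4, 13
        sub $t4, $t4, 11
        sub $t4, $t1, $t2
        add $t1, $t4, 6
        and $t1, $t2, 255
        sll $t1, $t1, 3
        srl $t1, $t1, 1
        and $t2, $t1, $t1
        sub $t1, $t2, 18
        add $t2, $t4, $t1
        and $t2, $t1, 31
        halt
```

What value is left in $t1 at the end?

30

after li $t2, 12: $t2=12
after li $t1, -9: $t1=-9
after li $t4, 13: $t4=13
after sub $t4, $t4, 11: $t4=13-11=2
after sub $t4, $t1, $t2: $t4=(-9)-12=-21
after add $t1, $t4, 6: $t1=(-21)+6=-15
after and $t1, $t2, 255: $t1=12&255=12
after sll $t1, $t1, 3: $t1=12<<3=96
after srl $t1, $t1, 1: $t1=96>>1=48
after and $t2, $t1, $t1: $t2=48&48=48
after sub $t1, $t2, 18: $t1=48-18=30
after add $t2, $t4, $t1: $t2=(-21)+30=9
after and $t2, $t1, 31: $t2=30&31=30
halt.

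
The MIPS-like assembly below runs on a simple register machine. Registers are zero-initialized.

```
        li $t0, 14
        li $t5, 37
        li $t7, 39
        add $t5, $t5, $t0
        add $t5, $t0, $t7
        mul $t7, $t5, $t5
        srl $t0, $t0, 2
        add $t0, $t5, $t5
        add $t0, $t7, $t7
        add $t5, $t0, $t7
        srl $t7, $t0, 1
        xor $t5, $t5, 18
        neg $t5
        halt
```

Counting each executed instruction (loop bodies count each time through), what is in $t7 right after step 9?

2809

li $t0, 14 → $t0=14
li $t5, 37 → $t5=37
li $t7, 39 → $t7=39
add $t5, $t5, $t0 → $t5=37+14=51
add $t5, $t0, $t7 → $t5=14+39=53
mul $t7, $t5, $t5 → $t7=53*53=2809
srl $t0, $t0, 2 → $t0=14>>2=3
add $t0, $t5, $t5 → $t0=53+53=106
add $t0, $t7, $t7 → $t0=2809+2809=5618
After step 9: $t7 = 2809.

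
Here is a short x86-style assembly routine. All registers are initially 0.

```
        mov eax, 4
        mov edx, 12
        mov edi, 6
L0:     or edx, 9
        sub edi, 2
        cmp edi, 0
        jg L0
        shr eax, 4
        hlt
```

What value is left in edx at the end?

13

mov eax, 4 → eax=4
mov edx, 12 → edx=12
mov edi, 6 → edi=6
or edx, 9 → edx=12|9=13
sub edi, 2 → edi=6-2=4
cmp edi, 0  (cmp 4,0)
jg L0: taken
or edx, 9 → edx=13|9=13
sub edi, 2 → edi=4-2=2
cmp edi, 0  (cmp 2,0)
jg L0: taken
or edx, 9 → edx=13|9=13
sub edi, 2 → edi=2-2=0
cmp edi, 0  (cmp 0,0)
jg L0: not taken
shr eax, 4 → eax=4>>4=0
halt.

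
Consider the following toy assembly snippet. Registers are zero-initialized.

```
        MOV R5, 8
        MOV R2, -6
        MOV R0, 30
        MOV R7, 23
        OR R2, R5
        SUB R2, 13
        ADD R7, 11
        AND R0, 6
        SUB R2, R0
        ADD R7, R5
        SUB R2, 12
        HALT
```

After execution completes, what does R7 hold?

42

R5=8
R2=-6
R0=30
R7=23
R2=(-6)|8=-6
R2=(-6)-13=-19
R7=23+11=34
R0=30&6=6
R2=(-19)-6=-25
R7=34+8=42
R2=(-25)-12=-37
halt.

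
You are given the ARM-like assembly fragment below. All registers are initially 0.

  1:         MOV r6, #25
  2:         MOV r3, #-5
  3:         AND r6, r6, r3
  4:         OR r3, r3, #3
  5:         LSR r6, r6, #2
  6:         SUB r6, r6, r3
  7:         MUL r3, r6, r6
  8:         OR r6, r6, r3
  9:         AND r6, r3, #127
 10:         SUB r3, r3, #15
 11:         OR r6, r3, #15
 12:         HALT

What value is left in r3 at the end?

MOV r6, #25 → r6=25
MOV r3, #-5 → r3=-5
AND r6, r6, r3 → r6=25&(-5)=25
OR r3, r3, #3 → r3=(-5)|3=-5
LSR r6, r6, #2 → r6=25>>2=6
SUB r6, r6, r3 → r6=6-(-5)=11
MUL r3, r6, r6 → r3=11*11=121
OR r6, r6, r3 → r6=11|121=123
AND r6, r3, #127 → r6=121&127=121
SUB r3, r3, #15 → r3=121-15=106
OR r6, r3, #15 → r6=106|15=111
halt.

106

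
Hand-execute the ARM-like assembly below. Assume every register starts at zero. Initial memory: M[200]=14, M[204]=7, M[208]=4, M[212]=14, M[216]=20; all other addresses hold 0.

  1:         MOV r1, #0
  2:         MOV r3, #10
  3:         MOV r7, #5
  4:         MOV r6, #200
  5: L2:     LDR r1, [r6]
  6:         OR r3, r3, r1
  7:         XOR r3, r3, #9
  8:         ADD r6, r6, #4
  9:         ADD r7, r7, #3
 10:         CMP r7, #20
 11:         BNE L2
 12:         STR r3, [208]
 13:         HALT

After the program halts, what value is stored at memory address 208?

MOV r1, #0 → r1=0
MOV r3, #10 → r3=10
MOV r7, #5 → r7=5
MOV r6, #200 → r6=200
LDR r1, [r6] → r1=M[200]=14
OR r3, r3, r1 → r3=10|14=14
XOR r3, r3, #9 → r3=14^9=7
ADD r6, r6, #4 → r6=200+4=204
ADD r7, r7, #3 → r7=5+3=8
CMP r7, #20  (cmp 8,20)
BNE L2: taken
LDR r1, [r6] → r1=M[204]=7
OR r3, r3, r1 → r3=7|7=7
XOR r3, r3, #9 → r3=7^9=14
ADD r6, r6, #4 → r6=204+4=208
ADD r7, r7, #3 → r7=8+3=11
CMP r7, #20  (cmp 11,20)
BNE L2: taken
LDR r1, [r6] → r1=M[208]=4
OR r3, r3, r1 → r3=14|4=14
XOR r3, r3, #9 → r3=14^9=7
ADD r6, r6, #4 → r6=208+4=212
ADD r7, r7, #3 → r7=11+3=14
CMP r7, #20  (cmp 14,20)
BNE L2: taken
LDR r1, [r6] → r1=M[212]=14
OR r3, r3, r1 → r3=7|14=15
XOR r3, r3, #9 → r3=15^9=6
ADD r6, r6, #4 → r6=212+4=216
ADD r7, r7, #3 → r7=14+3=17
CMP r7, #20  (cmp 17,20)
BNE L2: taken
LDR r1, [r6] → r1=M[216]=20
OR r3, r3, r1 → r3=6|20=22
XOR r3, r3, #9 → r3=22^9=31
ADD r6, r6, #4 → r6=216+4=220
ADD r7, r7, #3 → r7=17+3=20
CMP r7, #20  (cmp 20,20)
BNE L2: not taken
STR r3, [208] → M[208]=31
halt.

31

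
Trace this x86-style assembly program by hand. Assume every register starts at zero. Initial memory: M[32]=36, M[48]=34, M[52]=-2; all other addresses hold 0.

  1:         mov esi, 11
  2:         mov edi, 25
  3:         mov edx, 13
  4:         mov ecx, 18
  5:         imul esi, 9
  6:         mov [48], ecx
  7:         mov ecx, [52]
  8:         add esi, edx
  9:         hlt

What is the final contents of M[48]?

after mov esi, 11: esi=11
after mov edi, 25: edi=25
after mov edx, 13: edx=13
after mov ecx, 18: ecx=18
after imul esi, 9: esi=11*9=99
mov [48], ecx → M[48]=18
after mov ecx, [52]: ecx=M[52]=-2
after add esi, edx: esi=99+13=112
halt.

18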